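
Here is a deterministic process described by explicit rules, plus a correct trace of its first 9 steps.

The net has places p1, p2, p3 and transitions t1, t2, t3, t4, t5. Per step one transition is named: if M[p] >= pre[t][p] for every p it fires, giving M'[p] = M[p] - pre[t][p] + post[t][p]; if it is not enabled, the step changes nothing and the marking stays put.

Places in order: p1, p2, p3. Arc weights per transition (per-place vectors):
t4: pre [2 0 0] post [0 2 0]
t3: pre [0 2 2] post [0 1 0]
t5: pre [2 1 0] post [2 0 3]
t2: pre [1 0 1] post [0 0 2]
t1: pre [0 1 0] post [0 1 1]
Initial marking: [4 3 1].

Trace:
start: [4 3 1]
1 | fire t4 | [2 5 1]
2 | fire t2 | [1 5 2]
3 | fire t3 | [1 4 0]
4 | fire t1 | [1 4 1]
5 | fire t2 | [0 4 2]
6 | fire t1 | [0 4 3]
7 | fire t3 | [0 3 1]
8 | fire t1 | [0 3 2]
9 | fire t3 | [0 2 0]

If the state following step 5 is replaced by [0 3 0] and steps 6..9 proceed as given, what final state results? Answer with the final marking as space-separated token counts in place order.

state after step 5 := [0 3 0]
6 | fire t1 | [0 3 1]
7 | fire t3 | [0 3 1]
8 | fire t1 | [0 3 2]
9 | fire t3 | [0 2 0]

0 2 0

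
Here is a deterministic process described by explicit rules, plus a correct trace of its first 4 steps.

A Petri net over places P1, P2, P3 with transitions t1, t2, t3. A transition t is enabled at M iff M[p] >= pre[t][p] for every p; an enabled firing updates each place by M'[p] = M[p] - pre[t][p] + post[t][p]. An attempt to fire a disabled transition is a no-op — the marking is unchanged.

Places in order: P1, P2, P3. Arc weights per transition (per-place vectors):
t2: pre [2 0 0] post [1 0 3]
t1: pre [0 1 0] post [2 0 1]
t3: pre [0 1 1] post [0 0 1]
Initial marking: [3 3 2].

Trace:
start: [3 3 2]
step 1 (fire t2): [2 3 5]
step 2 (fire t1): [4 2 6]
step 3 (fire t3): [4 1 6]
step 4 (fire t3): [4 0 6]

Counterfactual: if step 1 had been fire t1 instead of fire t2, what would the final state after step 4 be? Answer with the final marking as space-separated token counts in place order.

(re-executing from step 1 with the substitution; state before step 1: [3 3 2])
step 1 (fire t1): [5 2 3]
step 2 (fire t1): [7 1 4]
step 3 (fire t3): [7 0 4]
step 4 (fire t3): [7 0 4]

7 0 4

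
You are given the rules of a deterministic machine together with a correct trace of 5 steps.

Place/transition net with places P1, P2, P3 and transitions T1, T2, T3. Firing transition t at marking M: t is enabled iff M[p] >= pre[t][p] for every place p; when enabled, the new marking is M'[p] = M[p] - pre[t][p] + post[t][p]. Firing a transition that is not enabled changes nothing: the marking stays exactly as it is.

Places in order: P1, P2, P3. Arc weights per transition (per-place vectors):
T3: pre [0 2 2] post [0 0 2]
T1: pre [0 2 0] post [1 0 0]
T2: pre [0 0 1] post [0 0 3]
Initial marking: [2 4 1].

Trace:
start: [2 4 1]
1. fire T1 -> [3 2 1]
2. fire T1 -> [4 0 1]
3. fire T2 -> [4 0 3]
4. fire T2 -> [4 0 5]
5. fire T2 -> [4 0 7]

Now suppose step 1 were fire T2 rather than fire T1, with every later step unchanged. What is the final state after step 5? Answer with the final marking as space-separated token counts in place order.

(re-executing from step 1 with the substitution; state before step 1: [2 4 1])
1. fire T2 -> [2 4 3]
2. fire T1 -> [3 2 3]
3. fire T2 -> [3 2 5]
4. fire T2 -> [3 2 7]
5. fire T2 -> [3 2 9]

3 2 9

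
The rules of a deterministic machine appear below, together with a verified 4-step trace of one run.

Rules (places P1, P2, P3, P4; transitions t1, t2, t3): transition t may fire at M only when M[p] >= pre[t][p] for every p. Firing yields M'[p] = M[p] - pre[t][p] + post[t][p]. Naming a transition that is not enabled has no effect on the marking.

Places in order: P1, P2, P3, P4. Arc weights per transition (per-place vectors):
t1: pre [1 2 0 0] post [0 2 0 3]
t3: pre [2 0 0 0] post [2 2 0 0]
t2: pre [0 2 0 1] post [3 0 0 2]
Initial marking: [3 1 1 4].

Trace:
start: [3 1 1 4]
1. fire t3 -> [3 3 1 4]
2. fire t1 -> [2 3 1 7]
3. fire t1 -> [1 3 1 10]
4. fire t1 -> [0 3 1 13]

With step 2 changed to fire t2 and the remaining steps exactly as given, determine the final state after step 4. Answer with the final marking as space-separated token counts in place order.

6 1 1 5

(re-executing from step 2 with the substitution; state before step 2: [3 3 1 4])
2. fire t2 -> [6 1 1 5]
3. fire t1 -> [6 1 1 5]
4. fire t1 -> [6 1 1 5]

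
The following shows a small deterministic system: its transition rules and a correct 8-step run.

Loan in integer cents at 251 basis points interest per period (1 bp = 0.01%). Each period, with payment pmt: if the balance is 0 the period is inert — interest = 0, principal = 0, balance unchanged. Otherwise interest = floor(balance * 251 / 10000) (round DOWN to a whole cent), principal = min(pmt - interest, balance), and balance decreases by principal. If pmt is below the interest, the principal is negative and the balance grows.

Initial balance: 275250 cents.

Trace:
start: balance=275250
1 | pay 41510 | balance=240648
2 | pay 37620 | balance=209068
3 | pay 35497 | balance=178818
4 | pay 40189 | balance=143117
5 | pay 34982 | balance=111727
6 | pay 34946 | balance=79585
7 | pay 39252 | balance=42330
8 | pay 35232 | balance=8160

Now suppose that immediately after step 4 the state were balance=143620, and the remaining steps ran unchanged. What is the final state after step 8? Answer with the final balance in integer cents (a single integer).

state after step 4 := balance=143620
5 | pay 34982 | balance=112242
6 | pay 34946 | balance=80113
7 | pay 39252 | balance=42871
8 | pay 35232 | balance=8715

8715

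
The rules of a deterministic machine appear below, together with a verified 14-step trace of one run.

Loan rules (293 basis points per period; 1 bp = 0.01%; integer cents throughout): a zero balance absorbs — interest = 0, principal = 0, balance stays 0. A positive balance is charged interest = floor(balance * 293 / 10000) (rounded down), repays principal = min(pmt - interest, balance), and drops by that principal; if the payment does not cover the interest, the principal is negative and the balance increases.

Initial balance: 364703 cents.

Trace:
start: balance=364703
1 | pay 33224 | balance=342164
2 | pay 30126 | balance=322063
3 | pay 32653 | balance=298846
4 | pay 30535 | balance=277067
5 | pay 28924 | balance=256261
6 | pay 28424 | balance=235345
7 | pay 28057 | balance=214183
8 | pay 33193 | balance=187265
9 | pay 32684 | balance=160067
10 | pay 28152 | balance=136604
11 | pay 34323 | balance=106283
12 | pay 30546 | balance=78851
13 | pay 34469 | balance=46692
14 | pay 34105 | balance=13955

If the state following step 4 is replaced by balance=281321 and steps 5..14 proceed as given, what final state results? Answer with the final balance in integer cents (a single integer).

state after step 4 := balance=281321
5 | pay 28924 | balance=260639
6 | pay 28424 | balance=239851
7 | pay 28057 | balance=218821
8 | pay 33193 | balance=192039
9 | pay 32684 | balance=164981
10 | pay 28152 | balance=141662
11 | pay 34323 | balance=111489
12 | pay 30546 | balance=84209
13 | pay 34469 | balance=52207
14 | pay 34105 | balance=19631

19631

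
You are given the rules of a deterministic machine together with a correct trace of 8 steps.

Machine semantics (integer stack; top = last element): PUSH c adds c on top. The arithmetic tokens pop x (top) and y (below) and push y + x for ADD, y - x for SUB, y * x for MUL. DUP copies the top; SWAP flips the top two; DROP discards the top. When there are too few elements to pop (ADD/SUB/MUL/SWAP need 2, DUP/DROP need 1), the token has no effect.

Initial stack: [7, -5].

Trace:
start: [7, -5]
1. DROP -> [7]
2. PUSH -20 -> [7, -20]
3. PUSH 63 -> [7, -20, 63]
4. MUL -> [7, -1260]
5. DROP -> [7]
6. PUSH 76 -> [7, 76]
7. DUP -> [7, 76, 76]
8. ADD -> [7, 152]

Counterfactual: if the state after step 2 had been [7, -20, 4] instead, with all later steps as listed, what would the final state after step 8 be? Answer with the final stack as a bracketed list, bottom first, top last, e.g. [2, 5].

[7, -20, 152]

state after step 2 := [7, -20, 4]
3. PUSH 63 -> [7, -20, 4, 63]
4. MUL -> [7, -20, 252]
5. DROP -> [7, -20]
6. PUSH 76 -> [7, -20, 76]
7. DUP -> [7, -20, 76, 76]
8. ADD -> [7, -20, 152]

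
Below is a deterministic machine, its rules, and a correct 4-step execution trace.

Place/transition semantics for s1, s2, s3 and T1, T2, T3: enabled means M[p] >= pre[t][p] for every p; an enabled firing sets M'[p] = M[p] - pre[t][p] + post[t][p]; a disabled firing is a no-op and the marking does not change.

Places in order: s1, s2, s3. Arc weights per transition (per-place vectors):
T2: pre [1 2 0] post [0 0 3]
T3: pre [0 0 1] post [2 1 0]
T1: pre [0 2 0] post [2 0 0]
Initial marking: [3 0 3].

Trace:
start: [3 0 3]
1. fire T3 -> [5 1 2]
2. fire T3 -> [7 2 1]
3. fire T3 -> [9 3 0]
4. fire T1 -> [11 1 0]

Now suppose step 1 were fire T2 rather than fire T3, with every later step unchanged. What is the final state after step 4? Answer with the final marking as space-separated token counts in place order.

(re-executing from step 1 with the substitution; state before step 1: [3 0 3])
1. fire T2 -> [3 0 3]
2. fire T3 -> [5 1 2]
3. fire T3 -> [7 2 1]
4. fire T1 -> [9 0 1]

9 0 1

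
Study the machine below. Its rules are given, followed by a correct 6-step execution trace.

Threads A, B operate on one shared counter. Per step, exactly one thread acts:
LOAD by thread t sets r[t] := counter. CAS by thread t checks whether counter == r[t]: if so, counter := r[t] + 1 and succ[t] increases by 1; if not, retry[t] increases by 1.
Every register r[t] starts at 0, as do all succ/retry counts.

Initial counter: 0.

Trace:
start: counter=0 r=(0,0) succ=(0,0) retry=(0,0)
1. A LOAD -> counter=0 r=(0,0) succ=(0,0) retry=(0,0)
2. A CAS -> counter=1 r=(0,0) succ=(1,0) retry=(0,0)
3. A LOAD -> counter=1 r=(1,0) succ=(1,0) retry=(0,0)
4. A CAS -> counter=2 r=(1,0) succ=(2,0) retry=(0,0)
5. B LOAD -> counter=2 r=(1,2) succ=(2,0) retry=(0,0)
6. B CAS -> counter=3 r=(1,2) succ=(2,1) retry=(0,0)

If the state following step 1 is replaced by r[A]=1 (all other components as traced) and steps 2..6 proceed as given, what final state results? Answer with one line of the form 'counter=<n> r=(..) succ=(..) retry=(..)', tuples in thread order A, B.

state after step 1 := counter=0 r=(1,0) succ=(0,0) retry=(0,0)
2. A CAS -> counter=0 r=(1,0) succ=(0,0) retry=(1,0)
3. A LOAD -> counter=0 r=(0,0) succ=(0,0) retry=(1,0)
4. A CAS -> counter=1 r=(0,0) succ=(1,0) retry=(1,0)
5. B LOAD -> counter=1 r=(0,1) succ=(1,0) retry=(1,0)
6. B CAS -> counter=2 r=(0,1) succ=(1,1) retry=(1,0)

counter=2 r=(0,1) succ=(1,1) retry=(1,0)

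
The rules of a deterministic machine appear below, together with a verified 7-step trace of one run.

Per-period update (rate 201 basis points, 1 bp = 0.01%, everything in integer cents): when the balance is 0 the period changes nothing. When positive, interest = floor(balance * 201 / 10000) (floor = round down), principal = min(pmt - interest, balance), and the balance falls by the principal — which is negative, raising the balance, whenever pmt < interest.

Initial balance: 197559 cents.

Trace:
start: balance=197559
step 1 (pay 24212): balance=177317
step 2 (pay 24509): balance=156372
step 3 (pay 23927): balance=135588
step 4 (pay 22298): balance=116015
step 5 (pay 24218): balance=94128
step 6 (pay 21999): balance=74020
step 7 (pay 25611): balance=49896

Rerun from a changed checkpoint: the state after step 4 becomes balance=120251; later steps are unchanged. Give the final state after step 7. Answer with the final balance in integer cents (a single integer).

54394

state after step 4 := balance=120251
step 5 (pay 24218): balance=98450
step 6 (pay 21999): balance=78429
step 7 (pay 25611): balance=54394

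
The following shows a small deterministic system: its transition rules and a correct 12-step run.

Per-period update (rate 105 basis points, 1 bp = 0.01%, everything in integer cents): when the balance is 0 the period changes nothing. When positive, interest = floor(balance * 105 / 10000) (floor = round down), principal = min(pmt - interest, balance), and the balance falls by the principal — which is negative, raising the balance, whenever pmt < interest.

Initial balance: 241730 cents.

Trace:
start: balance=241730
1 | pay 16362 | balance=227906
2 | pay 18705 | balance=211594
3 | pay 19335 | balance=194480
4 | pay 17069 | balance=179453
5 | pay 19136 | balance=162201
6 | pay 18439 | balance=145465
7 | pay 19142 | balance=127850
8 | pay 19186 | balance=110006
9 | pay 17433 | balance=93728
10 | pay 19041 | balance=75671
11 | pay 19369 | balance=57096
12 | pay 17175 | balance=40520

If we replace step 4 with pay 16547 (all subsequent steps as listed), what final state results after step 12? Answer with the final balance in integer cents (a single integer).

41085

(re-executing from step 4 with the substitution; state before step 4: balance=194480)
4 | pay 16547 | balance=179975
5 | pay 19136 | balance=162728
6 | pay 18439 | balance=145997
7 | pay 19142 | balance=128387
8 | pay 19186 | balance=110549
9 | pay 17433 | balance=94276
10 | pay 19041 | balance=76224
11 | pay 19369 | balance=57655
12 | pay 17175 | balance=41085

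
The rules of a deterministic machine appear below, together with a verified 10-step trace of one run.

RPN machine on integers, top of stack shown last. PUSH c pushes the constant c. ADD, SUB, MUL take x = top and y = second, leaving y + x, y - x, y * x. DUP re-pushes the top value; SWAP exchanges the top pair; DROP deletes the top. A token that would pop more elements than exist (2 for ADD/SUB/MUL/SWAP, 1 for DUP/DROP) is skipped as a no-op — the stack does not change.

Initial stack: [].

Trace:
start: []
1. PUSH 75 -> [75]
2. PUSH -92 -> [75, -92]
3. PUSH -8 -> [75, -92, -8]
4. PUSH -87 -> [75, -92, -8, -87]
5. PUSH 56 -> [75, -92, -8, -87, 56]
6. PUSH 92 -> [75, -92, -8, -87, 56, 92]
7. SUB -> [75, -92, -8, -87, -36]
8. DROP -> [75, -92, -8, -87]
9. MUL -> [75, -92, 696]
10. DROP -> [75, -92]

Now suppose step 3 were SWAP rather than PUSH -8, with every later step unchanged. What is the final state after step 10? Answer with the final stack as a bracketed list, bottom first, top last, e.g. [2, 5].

[-92]

(re-executing from step 3 with the substitution; state before step 3: [75, -92])
3. SWAP -> [-92, 75]
4. PUSH -87 -> [-92, 75, -87]
5. PUSH 56 -> [-92, 75, -87, 56]
6. PUSH 92 -> [-92, 75, -87, 56, 92]
7. SUB -> [-92, 75, -87, -36]
8. DROP -> [-92, 75, -87]
9. MUL -> [-92, -6525]
10. DROP -> [-92]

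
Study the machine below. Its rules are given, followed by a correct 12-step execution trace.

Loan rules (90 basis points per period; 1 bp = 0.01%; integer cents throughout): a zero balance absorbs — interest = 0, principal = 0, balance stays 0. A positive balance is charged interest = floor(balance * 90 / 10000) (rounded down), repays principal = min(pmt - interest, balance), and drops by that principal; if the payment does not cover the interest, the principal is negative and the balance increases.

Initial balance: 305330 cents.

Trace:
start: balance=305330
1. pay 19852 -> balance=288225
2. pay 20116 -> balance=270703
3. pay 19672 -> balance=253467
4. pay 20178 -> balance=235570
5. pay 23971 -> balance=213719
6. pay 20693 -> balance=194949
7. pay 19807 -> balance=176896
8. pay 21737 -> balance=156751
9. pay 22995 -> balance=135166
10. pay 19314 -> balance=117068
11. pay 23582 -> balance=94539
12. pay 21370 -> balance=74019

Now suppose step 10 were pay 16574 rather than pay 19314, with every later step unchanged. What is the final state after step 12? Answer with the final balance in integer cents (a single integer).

76809

(re-executing from step 10 with the substitution; state before step 10: balance=135166)
10. pay 16574 -> balance=119808
11. pay 23582 -> balance=97304
12. pay 21370 -> balance=76809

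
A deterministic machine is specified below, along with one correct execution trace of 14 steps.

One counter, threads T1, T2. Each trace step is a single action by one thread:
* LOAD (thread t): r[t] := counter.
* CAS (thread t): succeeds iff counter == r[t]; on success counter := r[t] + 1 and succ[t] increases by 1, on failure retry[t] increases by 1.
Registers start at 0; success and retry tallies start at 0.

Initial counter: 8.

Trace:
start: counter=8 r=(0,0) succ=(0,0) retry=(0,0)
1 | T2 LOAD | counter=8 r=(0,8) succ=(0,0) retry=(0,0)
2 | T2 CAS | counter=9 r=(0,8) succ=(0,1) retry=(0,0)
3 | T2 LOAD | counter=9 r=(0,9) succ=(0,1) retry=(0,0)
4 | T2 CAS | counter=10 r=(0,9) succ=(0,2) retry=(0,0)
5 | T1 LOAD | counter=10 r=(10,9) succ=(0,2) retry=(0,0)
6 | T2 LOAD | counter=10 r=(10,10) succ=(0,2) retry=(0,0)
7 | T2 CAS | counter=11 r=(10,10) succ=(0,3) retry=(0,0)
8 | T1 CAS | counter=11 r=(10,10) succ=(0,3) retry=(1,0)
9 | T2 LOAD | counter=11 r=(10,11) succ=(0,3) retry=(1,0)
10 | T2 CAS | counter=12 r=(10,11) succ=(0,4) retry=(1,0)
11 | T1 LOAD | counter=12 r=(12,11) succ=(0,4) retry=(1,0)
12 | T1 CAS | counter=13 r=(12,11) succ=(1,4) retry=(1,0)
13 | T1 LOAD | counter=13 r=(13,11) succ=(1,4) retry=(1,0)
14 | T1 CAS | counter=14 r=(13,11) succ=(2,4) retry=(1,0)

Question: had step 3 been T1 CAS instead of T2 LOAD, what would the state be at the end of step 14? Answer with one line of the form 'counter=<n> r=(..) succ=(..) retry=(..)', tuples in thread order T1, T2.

counter=13 r=(12,10) succ=(2,3) retry=(2,1)

(re-executing from step 3 with the substitution; state before step 3: counter=9 r=(0,8) succ=(0,1) retry=(0,0))
3 | T1 CAS | counter=9 r=(0,8) succ=(0,1) retry=(1,0)
4 | T2 CAS | counter=9 r=(0,8) succ=(0,1) retry=(1,1)
5 | T1 LOAD | counter=9 r=(9,8) succ=(0,1) retry=(1,1)
6 | T2 LOAD | counter=9 r=(9,9) succ=(0,1) retry=(1,1)
7 | T2 CAS | counter=10 r=(9,9) succ=(0,2) retry=(1,1)
8 | T1 CAS | counter=10 r=(9,9) succ=(0,2) retry=(2,1)
9 | T2 LOAD | counter=10 r=(9,10) succ=(0,2) retry=(2,1)
10 | T2 CAS | counter=11 r=(9,10) succ=(0,3) retry=(2,1)
11 | T1 LOAD | counter=11 r=(11,10) succ=(0,3) retry=(2,1)
12 | T1 CAS | counter=12 r=(11,10) succ=(1,3) retry=(2,1)
13 | T1 LOAD | counter=12 r=(12,10) succ=(1,3) retry=(2,1)
14 | T1 CAS | counter=13 r=(12,10) succ=(2,3) retry=(2,1)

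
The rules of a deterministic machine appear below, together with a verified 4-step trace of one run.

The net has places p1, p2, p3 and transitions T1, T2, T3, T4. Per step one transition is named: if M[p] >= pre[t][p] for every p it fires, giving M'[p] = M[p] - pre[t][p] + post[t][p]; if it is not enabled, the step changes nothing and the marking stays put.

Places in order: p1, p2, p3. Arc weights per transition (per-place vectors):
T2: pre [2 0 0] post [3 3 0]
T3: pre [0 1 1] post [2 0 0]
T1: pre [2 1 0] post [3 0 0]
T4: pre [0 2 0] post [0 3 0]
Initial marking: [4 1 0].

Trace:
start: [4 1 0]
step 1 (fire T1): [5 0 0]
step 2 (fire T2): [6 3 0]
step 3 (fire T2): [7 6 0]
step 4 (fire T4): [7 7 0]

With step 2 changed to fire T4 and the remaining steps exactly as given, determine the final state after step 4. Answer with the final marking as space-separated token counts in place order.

6 4 0

(re-executing from step 2 with the substitution; state before step 2: [5 0 0])
step 2 (fire T4): [5 0 0]
step 3 (fire T2): [6 3 0]
step 4 (fire T4): [6 4 0]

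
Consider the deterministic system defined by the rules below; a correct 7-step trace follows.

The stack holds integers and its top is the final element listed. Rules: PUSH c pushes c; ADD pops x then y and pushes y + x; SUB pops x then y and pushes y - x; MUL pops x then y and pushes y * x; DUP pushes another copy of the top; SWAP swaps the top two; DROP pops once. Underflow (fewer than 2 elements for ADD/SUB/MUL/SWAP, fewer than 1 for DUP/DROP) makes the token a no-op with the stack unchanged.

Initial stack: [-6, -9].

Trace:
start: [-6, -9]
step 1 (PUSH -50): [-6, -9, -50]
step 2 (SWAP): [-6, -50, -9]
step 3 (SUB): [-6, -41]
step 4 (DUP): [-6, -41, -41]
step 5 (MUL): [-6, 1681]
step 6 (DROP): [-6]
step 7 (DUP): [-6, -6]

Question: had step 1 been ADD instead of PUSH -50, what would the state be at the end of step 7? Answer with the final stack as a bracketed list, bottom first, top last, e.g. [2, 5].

(re-executing from step 1 with the substitution; state before step 1: [-6, -9])
step 1 (ADD): [-15]
step 2 (SWAP): [-15]
step 3 (SUB): [-15]
step 4 (DUP): [-15, -15]
step 5 (MUL): [225]
step 6 (DROP): []
step 7 (DUP): []

[]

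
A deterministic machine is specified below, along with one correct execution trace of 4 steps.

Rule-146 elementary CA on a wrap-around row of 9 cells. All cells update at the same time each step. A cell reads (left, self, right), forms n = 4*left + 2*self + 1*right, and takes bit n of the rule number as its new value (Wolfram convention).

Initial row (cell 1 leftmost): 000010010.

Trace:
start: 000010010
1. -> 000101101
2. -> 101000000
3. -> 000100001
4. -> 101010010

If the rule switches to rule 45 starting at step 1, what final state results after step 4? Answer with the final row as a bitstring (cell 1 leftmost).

110101010

(re-executing steps 1..4 under rule 45; state before step 1: 000010010)
1. -> 111010010
2. -> 100110011
3. -> 000100010
4. -> 110101010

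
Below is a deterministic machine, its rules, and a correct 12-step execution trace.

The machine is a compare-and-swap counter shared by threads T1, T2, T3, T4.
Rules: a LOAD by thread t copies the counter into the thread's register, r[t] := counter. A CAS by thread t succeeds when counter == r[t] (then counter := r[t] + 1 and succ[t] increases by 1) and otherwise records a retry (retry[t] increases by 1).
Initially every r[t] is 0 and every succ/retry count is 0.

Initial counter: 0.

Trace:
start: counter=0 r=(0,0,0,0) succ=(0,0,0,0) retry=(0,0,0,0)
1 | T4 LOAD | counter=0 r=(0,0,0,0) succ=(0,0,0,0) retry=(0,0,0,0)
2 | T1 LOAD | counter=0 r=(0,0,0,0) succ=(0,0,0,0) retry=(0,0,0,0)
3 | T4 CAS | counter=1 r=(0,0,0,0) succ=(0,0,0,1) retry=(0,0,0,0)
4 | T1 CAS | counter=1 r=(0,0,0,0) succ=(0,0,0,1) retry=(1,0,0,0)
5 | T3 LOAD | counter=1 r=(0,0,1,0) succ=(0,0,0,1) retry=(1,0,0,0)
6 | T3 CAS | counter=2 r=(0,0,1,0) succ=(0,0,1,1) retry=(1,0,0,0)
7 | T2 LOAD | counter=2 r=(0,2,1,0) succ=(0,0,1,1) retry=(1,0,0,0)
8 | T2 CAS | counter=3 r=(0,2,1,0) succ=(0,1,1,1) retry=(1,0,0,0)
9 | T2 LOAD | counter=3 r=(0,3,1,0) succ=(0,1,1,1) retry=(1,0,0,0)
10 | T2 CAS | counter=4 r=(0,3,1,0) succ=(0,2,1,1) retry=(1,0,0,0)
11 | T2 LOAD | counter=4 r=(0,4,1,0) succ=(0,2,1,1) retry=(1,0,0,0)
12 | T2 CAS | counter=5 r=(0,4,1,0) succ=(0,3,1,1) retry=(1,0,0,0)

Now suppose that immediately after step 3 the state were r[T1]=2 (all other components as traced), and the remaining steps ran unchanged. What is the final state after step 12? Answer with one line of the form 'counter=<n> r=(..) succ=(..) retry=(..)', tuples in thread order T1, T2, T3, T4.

counter=5 r=(2,4,1,0) succ=(0,3,1,1) retry=(1,0,0,0)

state after step 3 := counter=1 r=(2,0,0,0) succ=(0,0,0,1) retry=(0,0,0,0)
4 | T1 CAS | counter=1 r=(2,0,0,0) succ=(0,0,0,1) retry=(1,0,0,0)
5 | T3 LOAD | counter=1 r=(2,0,1,0) succ=(0,0,0,1) retry=(1,0,0,0)
6 | T3 CAS | counter=2 r=(2,0,1,0) succ=(0,0,1,1) retry=(1,0,0,0)
7 | T2 LOAD | counter=2 r=(2,2,1,0) succ=(0,0,1,1) retry=(1,0,0,0)
8 | T2 CAS | counter=3 r=(2,2,1,0) succ=(0,1,1,1) retry=(1,0,0,0)
9 | T2 LOAD | counter=3 r=(2,3,1,0) succ=(0,1,1,1) retry=(1,0,0,0)
10 | T2 CAS | counter=4 r=(2,3,1,0) succ=(0,2,1,1) retry=(1,0,0,0)
11 | T2 LOAD | counter=4 r=(2,4,1,0) succ=(0,2,1,1) retry=(1,0,0,0)
12 | T2 CAS | counter=5 r=(2,4,1,0) succ=(0,3,1,1) retry=(1,0,0,0)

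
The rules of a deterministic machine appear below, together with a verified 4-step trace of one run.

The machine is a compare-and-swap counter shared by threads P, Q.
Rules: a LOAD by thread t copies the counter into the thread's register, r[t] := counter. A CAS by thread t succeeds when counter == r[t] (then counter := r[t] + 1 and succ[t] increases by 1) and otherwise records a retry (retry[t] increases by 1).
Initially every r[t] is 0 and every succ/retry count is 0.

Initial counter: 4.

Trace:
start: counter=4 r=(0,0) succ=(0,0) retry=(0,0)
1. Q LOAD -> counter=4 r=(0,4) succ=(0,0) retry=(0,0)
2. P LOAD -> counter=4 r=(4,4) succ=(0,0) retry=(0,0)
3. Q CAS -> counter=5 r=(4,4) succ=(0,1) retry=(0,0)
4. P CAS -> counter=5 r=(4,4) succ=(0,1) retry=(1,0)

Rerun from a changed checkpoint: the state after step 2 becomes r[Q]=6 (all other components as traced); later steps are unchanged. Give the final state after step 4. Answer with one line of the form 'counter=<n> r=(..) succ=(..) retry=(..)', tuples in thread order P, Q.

counter=5 r=(4,6) succ=(1,0) retry=(0,1)

state after step 2 := counter=4 r=(4,6) succ=(0,0) retry=(0,0)
3. Q CAS -> counter=4 r=(4,6) succ=(0,0) retry=(0,1)
4. P CAS -> counter=5 r=(4,6) succ=(1,0) retry=(0,1)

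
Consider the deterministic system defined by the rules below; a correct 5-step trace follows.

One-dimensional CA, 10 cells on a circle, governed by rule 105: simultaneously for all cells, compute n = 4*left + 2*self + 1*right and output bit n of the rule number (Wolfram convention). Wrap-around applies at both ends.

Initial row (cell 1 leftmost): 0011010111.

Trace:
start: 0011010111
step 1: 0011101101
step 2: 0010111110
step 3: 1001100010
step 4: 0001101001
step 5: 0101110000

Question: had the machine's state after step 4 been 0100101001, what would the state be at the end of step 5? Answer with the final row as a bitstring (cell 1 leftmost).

1000010000

state after step 4 := 0100101001
step 5: 1000010000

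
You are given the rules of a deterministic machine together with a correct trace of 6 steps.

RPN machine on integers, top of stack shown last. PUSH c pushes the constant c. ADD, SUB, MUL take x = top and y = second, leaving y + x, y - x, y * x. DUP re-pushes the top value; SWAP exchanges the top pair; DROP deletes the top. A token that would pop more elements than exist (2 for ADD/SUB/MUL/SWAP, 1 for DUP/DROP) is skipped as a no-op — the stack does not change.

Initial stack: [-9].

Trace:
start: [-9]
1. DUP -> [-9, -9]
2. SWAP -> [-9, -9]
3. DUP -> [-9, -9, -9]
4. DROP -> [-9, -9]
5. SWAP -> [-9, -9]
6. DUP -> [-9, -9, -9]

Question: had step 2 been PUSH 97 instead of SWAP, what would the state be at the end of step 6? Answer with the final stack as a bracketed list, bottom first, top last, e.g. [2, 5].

[-9, 97, -9, -9]

(re-executing from step 2 with the substitution; state before step 2: [-9, -9])
2. PUSH 97 -> [-9, -9, 97]
3. DUP -> [-9, -9, 97, 97]
4. DROP -> [-9, -9, 97]
5. SWAP -> [-9, 97, -9]
6. DUP -> [-9, 97, -9, -9]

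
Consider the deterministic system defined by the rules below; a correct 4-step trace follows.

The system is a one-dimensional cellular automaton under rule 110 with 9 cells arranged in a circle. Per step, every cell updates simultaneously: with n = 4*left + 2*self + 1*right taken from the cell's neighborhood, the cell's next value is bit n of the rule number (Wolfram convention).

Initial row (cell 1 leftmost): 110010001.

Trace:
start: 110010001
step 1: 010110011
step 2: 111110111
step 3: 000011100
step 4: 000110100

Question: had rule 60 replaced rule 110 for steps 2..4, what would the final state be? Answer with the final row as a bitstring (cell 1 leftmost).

010010000

(re-executing steps 2..4 under rule 60; state before step 2: 010110011)
step 2: 111101010
step 3: 100011111
step 4: 010010000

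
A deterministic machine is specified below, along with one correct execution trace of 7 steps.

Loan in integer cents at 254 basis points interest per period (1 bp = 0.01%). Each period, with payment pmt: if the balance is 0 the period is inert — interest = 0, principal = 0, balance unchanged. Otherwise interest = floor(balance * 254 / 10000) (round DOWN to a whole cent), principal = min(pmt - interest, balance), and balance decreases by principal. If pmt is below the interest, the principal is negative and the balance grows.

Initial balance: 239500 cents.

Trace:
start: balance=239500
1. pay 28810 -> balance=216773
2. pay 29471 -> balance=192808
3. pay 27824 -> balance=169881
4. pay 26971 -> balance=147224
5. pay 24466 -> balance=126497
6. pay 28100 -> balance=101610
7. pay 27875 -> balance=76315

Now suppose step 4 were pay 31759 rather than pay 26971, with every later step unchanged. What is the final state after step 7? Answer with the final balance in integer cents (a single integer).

71153

(re-executing from step 4 with the substitution; state before step 4: balance=169881)
4. pay 31759 -> balance=142436
5. pay 24466 -> balance=121587
6. pay 28100 -> balance=96575
7. pay 27875 -> balance=71153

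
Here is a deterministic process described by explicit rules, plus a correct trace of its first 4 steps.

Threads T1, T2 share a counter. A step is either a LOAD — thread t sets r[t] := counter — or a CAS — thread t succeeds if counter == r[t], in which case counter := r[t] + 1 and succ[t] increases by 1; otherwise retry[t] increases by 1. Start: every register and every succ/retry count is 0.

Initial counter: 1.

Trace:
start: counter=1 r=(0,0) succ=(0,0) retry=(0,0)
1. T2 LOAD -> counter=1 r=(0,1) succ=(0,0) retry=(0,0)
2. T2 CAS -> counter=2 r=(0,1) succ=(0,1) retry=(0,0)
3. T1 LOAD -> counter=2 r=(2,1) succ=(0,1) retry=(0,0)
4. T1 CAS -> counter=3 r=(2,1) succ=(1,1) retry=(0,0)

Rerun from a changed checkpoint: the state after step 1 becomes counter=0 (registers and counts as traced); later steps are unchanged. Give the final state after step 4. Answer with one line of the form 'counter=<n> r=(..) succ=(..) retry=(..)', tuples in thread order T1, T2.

counter=1 r=(0,1) succ=(1,0) retry=(0,1)

state after step 1 := counter=0 r=(0,1) succ=(0,0) retry=(0,0)
2. T2 CAS -> counter=0 r=(0,1) succ=(0,0) retry=(0,1)
3. T1 LOAD -> counter=0 r=(0,1) succ=(0,0) retry=(0,1)
4. T1 CAS -> counter=1 r=(0,1) succ=(1,0) retry=(0,1)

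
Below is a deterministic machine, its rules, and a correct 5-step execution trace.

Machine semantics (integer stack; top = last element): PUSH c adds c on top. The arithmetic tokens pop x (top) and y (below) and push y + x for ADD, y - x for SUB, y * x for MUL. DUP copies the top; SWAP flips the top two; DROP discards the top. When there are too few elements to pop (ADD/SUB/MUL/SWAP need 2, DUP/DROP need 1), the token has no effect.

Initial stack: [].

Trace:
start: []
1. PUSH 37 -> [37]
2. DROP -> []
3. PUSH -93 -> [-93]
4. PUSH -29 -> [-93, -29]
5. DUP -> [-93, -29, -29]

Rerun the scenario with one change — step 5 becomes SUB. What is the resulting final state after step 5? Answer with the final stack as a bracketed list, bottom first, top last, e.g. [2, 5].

(re-executing from step 5 with the substitution; state before step 5: [-93, -29])
5. SUB -> [-64]

[-64]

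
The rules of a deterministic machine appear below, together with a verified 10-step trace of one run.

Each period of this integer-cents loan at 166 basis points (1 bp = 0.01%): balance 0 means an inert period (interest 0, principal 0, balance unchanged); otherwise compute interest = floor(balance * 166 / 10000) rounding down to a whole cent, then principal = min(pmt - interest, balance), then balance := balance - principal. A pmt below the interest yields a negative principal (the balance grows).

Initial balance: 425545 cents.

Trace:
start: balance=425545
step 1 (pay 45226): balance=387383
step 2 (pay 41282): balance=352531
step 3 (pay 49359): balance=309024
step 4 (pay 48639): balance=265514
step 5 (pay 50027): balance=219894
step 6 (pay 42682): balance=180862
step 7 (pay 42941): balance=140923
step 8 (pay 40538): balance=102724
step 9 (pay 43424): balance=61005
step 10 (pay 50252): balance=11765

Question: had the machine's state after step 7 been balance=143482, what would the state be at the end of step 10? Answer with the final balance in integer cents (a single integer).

14453

state after step 7 := balance=143482
step 8 (pay 40538): balance=105325
step 9 (pay 43424): balance=63649
step 10 (pay 50252): balance=14453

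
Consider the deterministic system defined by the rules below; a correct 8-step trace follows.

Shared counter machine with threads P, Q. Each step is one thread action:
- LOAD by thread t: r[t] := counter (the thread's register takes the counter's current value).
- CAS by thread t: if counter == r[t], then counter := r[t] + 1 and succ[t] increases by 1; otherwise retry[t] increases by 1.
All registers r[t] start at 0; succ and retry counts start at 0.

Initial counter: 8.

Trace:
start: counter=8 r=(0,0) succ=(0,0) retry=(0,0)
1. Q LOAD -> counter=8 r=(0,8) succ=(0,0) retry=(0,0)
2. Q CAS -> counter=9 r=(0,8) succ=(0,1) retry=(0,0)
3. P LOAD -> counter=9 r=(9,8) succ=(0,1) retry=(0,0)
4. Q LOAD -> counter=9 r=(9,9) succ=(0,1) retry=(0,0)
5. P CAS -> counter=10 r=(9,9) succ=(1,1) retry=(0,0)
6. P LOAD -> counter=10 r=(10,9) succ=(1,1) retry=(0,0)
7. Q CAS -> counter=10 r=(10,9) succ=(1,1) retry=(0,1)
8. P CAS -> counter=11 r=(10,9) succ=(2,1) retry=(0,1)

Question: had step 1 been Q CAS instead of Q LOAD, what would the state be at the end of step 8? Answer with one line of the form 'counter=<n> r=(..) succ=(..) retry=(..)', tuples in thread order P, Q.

counter=10 r=(9,8) succ=(2,0) retry=(0,3)

(re-executing from step 1 with the substitution; state before step 1: counter=8 r=(0,0) succ=(0,0) retry=(0,0))
1. Q CAS -> counter=8 r=(0,0) succ=(0,0) retry=(0,1)
2. Q CAS -> counter=8 r=(0,0) succ=(0,0) retry=(0,2)
3. P LOAD -> counter=8 r=(8,0) succ=(0,0) retry=(0,2)
4. Q LOAD -> counter=8 r=(8,8) succ=(0,0) retry=(0,2)
5. P CAS -> counter=9 r=(8,8) succ=(1,0) retry=(0,2)
6. P LOAD -> counter=9 r=(9,8) succ=(1,0) retry=(0,2)
7. Q CAS -> counter=9 r=(9,8) succ=(1,0) retry=(0,3)
8. P CAS -> counter=10 r=(9,8) succ=(2,0) retry=(0,3)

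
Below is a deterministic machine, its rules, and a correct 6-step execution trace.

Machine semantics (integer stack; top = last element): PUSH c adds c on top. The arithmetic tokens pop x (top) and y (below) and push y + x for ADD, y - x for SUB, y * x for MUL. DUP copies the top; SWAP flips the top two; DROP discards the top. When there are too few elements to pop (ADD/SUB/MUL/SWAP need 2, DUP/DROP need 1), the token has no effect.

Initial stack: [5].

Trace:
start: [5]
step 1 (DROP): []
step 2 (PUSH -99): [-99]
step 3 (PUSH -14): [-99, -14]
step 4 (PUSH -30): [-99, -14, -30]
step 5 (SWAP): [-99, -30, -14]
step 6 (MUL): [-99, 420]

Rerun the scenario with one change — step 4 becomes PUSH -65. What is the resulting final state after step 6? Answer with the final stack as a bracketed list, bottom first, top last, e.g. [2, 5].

[-99, 910]

(re-executing from step 4 with the substitution; state before step 4: [-99, -14])
step 4 (PUSH -65): [-99, -14, -65]
step 5 (SWAP): [-99, -65, -14]
step 6 (MUL): [-99, 910]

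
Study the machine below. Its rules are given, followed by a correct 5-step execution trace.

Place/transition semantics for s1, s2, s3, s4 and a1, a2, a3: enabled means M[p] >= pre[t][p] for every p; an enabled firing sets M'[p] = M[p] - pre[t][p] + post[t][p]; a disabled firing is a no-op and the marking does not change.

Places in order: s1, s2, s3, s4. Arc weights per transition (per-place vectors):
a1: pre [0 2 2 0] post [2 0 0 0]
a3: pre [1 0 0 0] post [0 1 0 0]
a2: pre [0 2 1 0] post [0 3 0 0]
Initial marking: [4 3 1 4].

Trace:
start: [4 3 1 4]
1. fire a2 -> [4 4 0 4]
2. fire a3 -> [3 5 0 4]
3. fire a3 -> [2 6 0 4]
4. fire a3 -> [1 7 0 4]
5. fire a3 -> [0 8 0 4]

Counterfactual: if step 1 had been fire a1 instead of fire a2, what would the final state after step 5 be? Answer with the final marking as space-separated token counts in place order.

0 7 1 4

(re-executing from step 1 with the substitution; state before step 1: [4 3 1 4])
1. fire a1 -> [4 3 1 4]
2. fire a3 -> [3 4 1 4]
3. fire a3 -> [2 5 1 4]
4. fire a3 -> [1 6 1 4]
5. fire a3 -> [0 7 1 4]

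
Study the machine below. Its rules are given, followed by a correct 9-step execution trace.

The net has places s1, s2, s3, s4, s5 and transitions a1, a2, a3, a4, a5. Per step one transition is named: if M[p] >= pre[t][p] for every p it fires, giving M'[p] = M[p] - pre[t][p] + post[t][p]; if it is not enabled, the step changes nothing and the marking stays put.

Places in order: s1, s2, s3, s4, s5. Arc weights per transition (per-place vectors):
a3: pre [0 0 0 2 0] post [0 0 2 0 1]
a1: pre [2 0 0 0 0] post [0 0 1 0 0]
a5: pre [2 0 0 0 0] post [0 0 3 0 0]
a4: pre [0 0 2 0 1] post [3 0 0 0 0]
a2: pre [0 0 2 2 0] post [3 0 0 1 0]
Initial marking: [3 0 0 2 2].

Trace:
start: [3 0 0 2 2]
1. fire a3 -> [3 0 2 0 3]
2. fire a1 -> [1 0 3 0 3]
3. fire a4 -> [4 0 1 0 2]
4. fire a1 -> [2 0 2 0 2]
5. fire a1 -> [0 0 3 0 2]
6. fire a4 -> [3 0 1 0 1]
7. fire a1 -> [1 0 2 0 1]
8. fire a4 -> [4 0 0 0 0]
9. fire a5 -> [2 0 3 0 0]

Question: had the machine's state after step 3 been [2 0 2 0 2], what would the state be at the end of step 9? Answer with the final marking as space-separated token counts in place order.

2 0 3 0 0

state after step 3 := [2 0 2 0 2]
4. fire a1 -> [0 0 3 0 2]
5. fire a1 -> [0 0 3 0 2]
6. fire a4 -> [3 0 1 0 1]
7. fire a1 -> [1 0 2 0 1]
8. fire a4 -> [4 0 0 0 0]
9. fire a5 -> [2 0 3 0 0]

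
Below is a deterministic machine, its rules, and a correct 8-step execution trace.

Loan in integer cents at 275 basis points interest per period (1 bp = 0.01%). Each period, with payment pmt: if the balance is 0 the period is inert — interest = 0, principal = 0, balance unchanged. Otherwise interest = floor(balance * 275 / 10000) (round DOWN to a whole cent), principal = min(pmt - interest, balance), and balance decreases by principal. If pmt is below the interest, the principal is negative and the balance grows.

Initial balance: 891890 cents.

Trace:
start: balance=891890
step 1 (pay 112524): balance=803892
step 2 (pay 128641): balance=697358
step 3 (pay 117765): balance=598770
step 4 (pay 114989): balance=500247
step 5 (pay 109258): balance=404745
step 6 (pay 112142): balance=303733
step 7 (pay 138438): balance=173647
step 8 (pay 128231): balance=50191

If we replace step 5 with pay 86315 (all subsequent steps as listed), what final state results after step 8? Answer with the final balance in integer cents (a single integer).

75079

(re-executing from step 5 with the substitution; state before step 5: balance=500247)
step 5 (pay 86315): balance=427688
step 6 (pay 112142): balance=327307
step 7 (pay 138438): balance=197869
step 8 (pay 128231): balance=75079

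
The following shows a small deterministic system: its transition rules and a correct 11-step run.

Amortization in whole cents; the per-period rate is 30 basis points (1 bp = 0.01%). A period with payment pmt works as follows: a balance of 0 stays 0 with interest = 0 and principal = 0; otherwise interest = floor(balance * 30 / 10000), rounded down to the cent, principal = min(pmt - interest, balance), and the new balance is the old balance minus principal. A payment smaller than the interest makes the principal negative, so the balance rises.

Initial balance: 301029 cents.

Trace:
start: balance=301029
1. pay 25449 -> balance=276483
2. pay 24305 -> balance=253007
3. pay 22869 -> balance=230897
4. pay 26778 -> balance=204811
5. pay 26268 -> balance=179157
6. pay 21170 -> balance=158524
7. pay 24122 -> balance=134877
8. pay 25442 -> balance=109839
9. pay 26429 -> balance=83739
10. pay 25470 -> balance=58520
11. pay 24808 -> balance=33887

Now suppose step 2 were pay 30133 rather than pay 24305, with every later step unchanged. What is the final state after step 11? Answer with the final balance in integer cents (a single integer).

27898

(re-executing from step 2 with the substitution; state before step 2: balance=276483)
2. pay 30133 -> balance=247179
3. pay 22869 -> balance=225051
4. pay 26778 -> balance=198948
5. pay 26268 -> balance=173276
6. pay 21170 -> balance=152625
7. pay 24122 -> balance=128960
8. pay 25442 -> balance=103904
9. pay 26429 -> balance=77786
10. pay 25470 -> balance=52549
11. pay 24808 -> balance=27898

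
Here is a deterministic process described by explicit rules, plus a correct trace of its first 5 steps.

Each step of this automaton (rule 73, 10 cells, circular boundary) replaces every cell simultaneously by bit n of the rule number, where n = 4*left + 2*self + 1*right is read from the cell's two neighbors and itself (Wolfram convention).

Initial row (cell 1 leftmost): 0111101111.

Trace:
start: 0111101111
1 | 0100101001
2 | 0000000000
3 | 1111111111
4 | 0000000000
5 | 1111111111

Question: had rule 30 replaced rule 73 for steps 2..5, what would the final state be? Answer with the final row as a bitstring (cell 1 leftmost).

(re-executing steps 2..5 under rule 30; state before step 2: 0100101001)
2 | 0111101111
3 | 0100001000
4 | 1110011100
5 | 1001110011

1001110011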